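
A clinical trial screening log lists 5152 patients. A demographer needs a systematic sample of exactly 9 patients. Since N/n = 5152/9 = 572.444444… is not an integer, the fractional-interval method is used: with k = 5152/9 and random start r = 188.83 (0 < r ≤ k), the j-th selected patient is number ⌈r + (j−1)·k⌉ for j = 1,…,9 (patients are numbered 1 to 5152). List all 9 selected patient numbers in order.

j=1: r + 0k = 188.83 → ⌈·⌉ = 189
j=2: r + 1k = 761.274444… → ⌈·⌉ = 762
j=3: r + 2k = 1333.718888… → ⌈·⌉ = 1334
j=4: r + 3k = 1906.163333… → ⌈·⌉ = 1907
j=5: r + 4k = 2478.607777… → ⌈·⌉ = 2479
j=6: r + 5k = 3051.052222… → ⌈·⌉ = 3052
j=7: r + 6k = 3623.496666… → ⌈·⌉ = 3624
j=8: r + 7k = 4195.941111… → ⌈·⌉ = 4196
j=9: r + 8k = 4768.385555… → ⌈·⌉ = 4769

189, 762, 1334, 1907, 2479, 3052, 3624, 4196, 4769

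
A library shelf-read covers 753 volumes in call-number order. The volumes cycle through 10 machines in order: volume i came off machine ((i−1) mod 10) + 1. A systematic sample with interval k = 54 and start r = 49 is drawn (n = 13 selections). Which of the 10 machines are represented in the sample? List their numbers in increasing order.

Consecutive selections differ by k = 54, so their machine numbers differ by 54 mod 10 = 4.
gcd(54, 10) = 2, so the sample visits 10/2 = 5 distinct residues mod 10.
Start 49 is machine 9; the machines hit are 1, 3, 5, 7, 9.

1, 3, 5, 7, 9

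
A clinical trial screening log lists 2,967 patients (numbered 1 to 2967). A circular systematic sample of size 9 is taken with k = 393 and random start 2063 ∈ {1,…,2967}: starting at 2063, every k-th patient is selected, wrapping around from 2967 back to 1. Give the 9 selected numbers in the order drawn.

2063, 2456, 2849, 275, 668, 1061, 1454, 1847, 2240

Selection 1: 2063
Selection 2: 2063 + 393 = 2456
Selection 3: 2456 + 393 = 2849
Selection 4: 2849 + 393 = 3242 → 3242 − 2967 = 275
Selection 5: 275 + 393 = 668
Selection 6: 668 + 393 = 1061
Selection 7: 1061 + 393 = 1454
Selection 8: 1454 + 393 = 1847
Selection 9: 1847 + 393 = 2240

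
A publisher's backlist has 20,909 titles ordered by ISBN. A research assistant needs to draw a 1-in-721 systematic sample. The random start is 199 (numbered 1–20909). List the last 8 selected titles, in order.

22nd selection = 199 + 21×721 = 15340
23rd: 15340 + 721 = 16061
24th: 16061 + 721 = 16782
25th: 16782 + 721 = 17503
26th: 17503 + 721 = 18224
27th: 18224 + 721 = 18945
28th: 18945 + 721 = 19666
29th: 19666 + 721 = 20387

15340, 16061, 16782, 17503, 18224, 18945, 19666, 20387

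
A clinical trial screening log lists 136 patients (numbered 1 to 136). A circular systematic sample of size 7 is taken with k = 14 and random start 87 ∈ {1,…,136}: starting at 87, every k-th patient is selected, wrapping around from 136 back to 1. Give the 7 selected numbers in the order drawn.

Selection 1: 87
Selection 2: 87 + 14 = 101
Selection 3: 101 + 14 = 115
Selection 4: 115 + 14 = 129
Selection 5: 129 + 14 = 143 → 143 − 136 = 7
Selection 6: 7 + 14 = 21
Selection 7: 21 + 14 = 35

87, 101, 115, 129, 7, 21, 35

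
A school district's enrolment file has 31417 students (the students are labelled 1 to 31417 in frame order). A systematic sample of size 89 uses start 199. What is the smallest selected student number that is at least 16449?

16790

k = 31417/89 = 353
Steps past start: ⌈(16449 − 199)/353⌉ = ⌈16250/353⌉ = 47
Selected student: 199 + 47×353 = 16790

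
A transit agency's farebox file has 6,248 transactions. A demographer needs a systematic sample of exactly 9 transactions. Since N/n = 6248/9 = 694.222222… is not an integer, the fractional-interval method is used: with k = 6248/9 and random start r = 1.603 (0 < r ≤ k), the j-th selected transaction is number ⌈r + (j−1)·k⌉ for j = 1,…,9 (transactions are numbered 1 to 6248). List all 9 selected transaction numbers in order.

j=1: r + 0k = 1.603 → ⌈·⌉ = 2
j=2: r + 1k = 695.825222… → ⌈·⌉ = 696
j=3: r + 2k = 1390.047444… → ⌈·⌉ = 1391
j=4: r + 3k = 2084.269666… → ⌈·⌉ = 2085
j=5: r + 4k = 2778.491888… → ⌈·⌉ = 2779
j=6: r + 5k = 3472.714111… → ⌈·⌉ = 3473
j=7: r + 6k = 4166.936333… → ⌈·⌉ = 4167
j=8: r + 7k = 4861.158555… → ⌈·⌉ = 4862
j=9: r + 8k = 5555.380777… → ⌈·⌉ = 5556

2, 696, 1391, 2085, 2779, 3473, 4167, 4862, 5556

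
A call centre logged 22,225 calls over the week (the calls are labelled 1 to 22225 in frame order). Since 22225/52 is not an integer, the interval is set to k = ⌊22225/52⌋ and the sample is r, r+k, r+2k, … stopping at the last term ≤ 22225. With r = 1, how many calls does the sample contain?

k = ⌊22225/52⌋ = 427
Achieved size = ⌊(22225 − 1)/427⌋ + 1 = ⌊22224/427⌋ + 1 = 52 + 1 = 53
(last selection: 1 + 52×427 = 22205 ≤ 22225; next would be 22632 > 22225)

53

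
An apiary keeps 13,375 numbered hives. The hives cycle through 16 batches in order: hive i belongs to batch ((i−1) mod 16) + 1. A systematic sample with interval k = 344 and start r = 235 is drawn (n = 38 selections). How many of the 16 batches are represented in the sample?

2

Consecutive selections differ by k = 344, so their batch numbers differ by 344 mod 16 = 8.
gcd(344, 16) = 8, so the sample visits 16/8 = 2 distinct residues mod 16.
Start 235 is batch 11; the batches hit are 3, 11.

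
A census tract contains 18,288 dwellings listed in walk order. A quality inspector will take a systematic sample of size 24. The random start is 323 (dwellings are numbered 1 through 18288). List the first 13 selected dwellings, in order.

k = N/n = 18288/24 = 762
dwelling 1: 323
dwelling 2: 323 + 762 = 1085
dwelling 3: 1085 + 762 = 1847
dwelling 4: 1847 + 762 = 2609
dwelling 5: 2609 + 762 = 3371
dwelling 6: 3371 + 762 = 4133
dwelling 7: 4133 + 762 = 4895
dwelling 8: 4895 + 762 = 5657
dwelling 9: 5657 + 762 = 6419
dwelling 10: 6419 + 762 = 7181
dwelling 11: 7181 + 762 = 7943
dwelling 12: 7943 + 762 = 8705
dwelling 13: 8705 + 762 = 9467

323, 1085, 1847, 2609, 3371, 4133, 4895, 5657, 6419, 7181, 7943, 8705, 9467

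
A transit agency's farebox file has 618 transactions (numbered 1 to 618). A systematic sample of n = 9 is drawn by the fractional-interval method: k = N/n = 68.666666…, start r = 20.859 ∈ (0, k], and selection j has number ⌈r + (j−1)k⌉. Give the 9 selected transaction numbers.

21, 90, 159, 227, 296, 365, 433, 502, 571

j=1: r + 0k = 20.859 → ⌈·⌉ = 21
j=2: r + 1k = 89.525666… → ⌈·⌉ = 90
j=3: r + 2k = 158.192333… → ⌈·⌉ = 159
j=4: r + 3k = 226.859 → ⌈·⌉ = 227
j=5: r + 4k = 295.525666… → ⌈·⌉ = 296
j=6: r + 5k = 364.192333… → ⌈·⌉ = 365
j=7: r + 6k = 432.859 → ⌈·⌉ = 433
j=8: r + 7k = 501.525666… → ⌈·⌉ = 502
j=9: r + 8k = 570.192333… → ⌈·⌉ = 571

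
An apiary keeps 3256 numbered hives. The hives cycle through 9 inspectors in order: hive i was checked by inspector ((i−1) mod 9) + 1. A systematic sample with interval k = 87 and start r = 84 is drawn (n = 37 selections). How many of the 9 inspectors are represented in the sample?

Consecutive selections differ by k = 87, so their inspector numbers differ by 87 mod 9 = 6.
gcd(87, 9) = 3, so the sample visits 9/3 = 3 distinct residues mod 9.
Start 84 is inspector 3; the inspectors hit are 3, 6, 9.

3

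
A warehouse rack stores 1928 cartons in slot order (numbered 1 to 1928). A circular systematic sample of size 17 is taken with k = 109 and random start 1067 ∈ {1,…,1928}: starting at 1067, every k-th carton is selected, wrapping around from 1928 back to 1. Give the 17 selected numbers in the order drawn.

Selection 1: 1067
Selection 2: 1067 + 109 = 1176
Selection 3: 1176 + 109 = 1285
Selection 4: 1285 + 109 = 1394
Selection 5: 1394 + 109 = 1503
Selection 6: 1503 + 109 = 1612
Selection 7: 1612 + 109 = 1721
Selection 8: 1721 + 109 = 1830
Selection 9: 1830 + 109 = 1939 → 1939 − 1928 = 11
Selection 10: 11 + 109 = 120
Selection 11: 120 + 109 = 229
Selection 12: 229 + 109 = 338
Selection 13: 338 + 109 = 447
Selection 14: 447 + 109 = 556
Selection 15: 556 + 109 = 665
Selection 16: 665 + 109 = 774
Selection 17: 774 + 109 = 883

1067, 1176, 1285, 1394, 1503, 1612, 1721, 1830, 11, 120, 229, 338, 447, 556, 665, 774, 883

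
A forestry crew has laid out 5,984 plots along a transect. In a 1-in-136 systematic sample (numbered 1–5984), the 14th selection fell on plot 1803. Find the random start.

35

k = 136
r = 1803 − (14−1)×136 = 1803 − 1768 = 35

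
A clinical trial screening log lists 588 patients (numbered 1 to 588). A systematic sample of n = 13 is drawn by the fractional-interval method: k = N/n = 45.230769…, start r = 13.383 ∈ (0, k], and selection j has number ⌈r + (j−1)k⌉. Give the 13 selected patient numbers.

j=1: r + 0k = 13.383 → ⌈·⌉ = 14
j=2: r + 1k = 58.613769… → ⌈·⌉ = 59
j=3: r + 2k = 103.844538… → ⌈·⌉ = 104
j=4: r + 3k = 149.075307… → ⌈·⌉ = 150
j=5: r + 4k = 194.306076… → ⌈·⌉ = 195
j=6: r + 5k = 239.536846… → ⌈·⌉ = 240
j=7: r + 6k = 284.767615… → ⌈·⌉ = 285
j=8: r + 7k = 329.998384… → ⌈·⌉ = 330
j=9: r + 8k = 375.229153… → ⌈·⌉ = 376
j=10: r + 9k = 420.459923… → ⌈·⌉ = 421
j=11: r + 10k = 465.690692… → ⌈·⌉ = 466
j=12: r + 11k = 510.921461… → ⌈·⌉ = 511
j=13: r + 12k = 556.152230… → ⌈·⌉ = 557

14, 59, 104, 150, 195, 240, 285, 330, 376, 421, 466, 511, 557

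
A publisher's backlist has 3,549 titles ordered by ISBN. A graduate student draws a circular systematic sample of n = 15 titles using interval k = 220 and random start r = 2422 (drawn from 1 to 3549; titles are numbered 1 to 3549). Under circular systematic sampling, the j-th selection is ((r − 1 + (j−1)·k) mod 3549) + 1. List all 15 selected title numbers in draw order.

Selection 1: 2422
Selection 2: 2422 + 220 = 2642
Selection 3: 2642 + 220 = 2862
Selection 4: 2862 + 220 = 3082
Selection 5: 3082 + 220 = 3302
Selection 6: 3302 + 220 = 3522
Selection 7: 3522 + 220 = 3742 → 3742 − 3549 = 193
Selection 8: 193 + 220 = 413
Selection 9: 413 + 220 = 633
Selection 10: 633 + 220 = 853
Selection 11: 853 + 220 = 1073
Selection 12: 1073 + 220 = 1293
Selection 13: 1293 + 220 = 1513
Selection 14: 1513 + 220 = 1733
Selection 15: 1733 + 220 = 1953

2422, 2642, 2862, 3082, 3302, 3522, 193, 413, 633, 853, 1073, 1293, 1513, 1733, 1953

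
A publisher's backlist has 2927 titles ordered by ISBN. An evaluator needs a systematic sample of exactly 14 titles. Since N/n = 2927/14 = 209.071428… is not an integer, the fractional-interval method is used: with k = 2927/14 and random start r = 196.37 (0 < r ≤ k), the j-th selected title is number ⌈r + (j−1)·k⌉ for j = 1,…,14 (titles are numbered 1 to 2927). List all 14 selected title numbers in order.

j=1: r + 0k = 196.37 → ⌈·⌉ = 197
j=2: r + 1k = 405.441428… → ⌈·⌉ = 406
j=3: r + 2k = 614.512857… → ⌈·⌉ = 615
j=4: r + 3k = 823.584285… → ⌈·⌉ = 824
j=5: r + 4k = 1032.655714… → ⌈·⌉ = 1033
j=6: r + 5k = 1241.727142… → ⌈·⌉ = 1242
j=7: r + 6k = 1450.798571… → ⌈·⌉ = 1451
j=8: r + 7k = 1659.87 → ⌈·⌉ = 1660
j=9: r + 8k = 1868.941428… → ⌈·⌉ = 1869
j=10: r + 9k = 2078.012857… → ⌈·⌉ = 2079
j=11: r + 10k = 2287.084285… → ⌈·⌉ = 2288
j=12: r + 11k = 2496.155714… → ⌈·⌉ = 2497
j=13: r + 12k = 2705.227142… → ⌈·⌉ = 2706
j=14: r + 13k = 2914.298571… → ⌈·⌉ = 2915

197, 406, 615, 824, 1033, 1242, 1451, 1660, 1869, 2079, 2288, 2497, 2706, 2915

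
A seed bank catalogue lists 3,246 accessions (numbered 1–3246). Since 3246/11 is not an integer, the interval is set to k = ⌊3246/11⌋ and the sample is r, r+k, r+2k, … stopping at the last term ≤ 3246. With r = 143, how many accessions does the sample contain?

k = ⌊3246/11⌋ = 295
Achieved size = ⌊(3246 − 143)/295⌋ + 1 = ⌊3103/295⌋ + 1 = 10 + 1 = 11
(last selection: 143 + 10×295 = 3093 ≤ 3246; next would be 3388 > 3246)

11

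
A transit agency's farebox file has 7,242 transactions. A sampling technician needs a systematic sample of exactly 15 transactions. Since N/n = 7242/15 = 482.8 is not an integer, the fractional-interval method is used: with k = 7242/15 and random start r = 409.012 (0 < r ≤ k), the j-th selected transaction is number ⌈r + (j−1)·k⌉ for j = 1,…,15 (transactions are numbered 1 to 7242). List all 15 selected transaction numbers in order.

j=1: r + 0k = 409.012 → ⌈·⌉ = 410
j=2: r + 1k = 891.812 → ⌈·⌉ = 892
j=3: r + 2k = 1374.612 → ⌈·⌉ = 1375
j=4: r + 3k = 1857.412 → ⌈·⌉ = 1858
j=5: r + 4k = 2340.212 → ⌈·⌉ = 2341
j=6: r + 5k = 2823.012 → ⌈·⌉ = 2824
j=7: r + 6k = 3305.812 → ⌈·⌉ = 3306
j=8: r + 7k = 3788.612 → ⌈·⌉ = 3789
j=9: r + 8k = 4271.412 → ⌈·⌉ = 4272
j=10: r + 9k = 4754.212 → ⌈·⌉ = 4755
j=11: r + 10k = 5237.012 → ⌈·⌉ = 5238
j=12: r + 11k = 5719.812 → ⌈·⌉ = 5720
j=13: r + 12k = 6202.612 → ⌈·⌉ = 6203
j=14: r + 13k = 6685.412 → ⌈·⌉ = 6686
j=15: r + 14k = 7168.212 → ⌈·⌉ = 7169

410, 892, 1375, 1858, 2341, 2824, 3306, 3789, 4272, 4755, 5238, 5720, 6203, 6686, 7169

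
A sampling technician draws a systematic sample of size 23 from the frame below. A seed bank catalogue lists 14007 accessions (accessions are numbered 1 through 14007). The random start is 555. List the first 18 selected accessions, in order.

k = N/n = 14007/23 = 609
accession 1: 555
accession 2: 555 + 609 = 1164
accession 3: 1164 + 609 = 1773
accession 4: 1773 + 609 = 2382
accession 5: 2382 + 609 = 2991
accession 6: 2991 + 609 = 3600
accession 7: 3600 + 609 = 4209
accession 8: 4209 + 609 = 4818
accession 9: 4818 + 609 = 5427
accession 10: 5427 + 609 = 6036
accession 11: 6036 + 609 = 6645
accession 12: 6645 + 609 = 7254
accession 13: 7254 + 609 = 7863
accession 14: 7863 + 609 = 8472
accession 15: 8472 + 609 = 9081
accession 16: 9081 + 609 = 9690
accession 17: 9690 + 609 = 10299
accession 18: 10299 + 609 = 10908

555, 1164, 1773, 2382, 2991, 3600, 4209, 4818, 5427, 6036, 6645, 7254, 7863, 8472, 9081, 9690, 10299, 10908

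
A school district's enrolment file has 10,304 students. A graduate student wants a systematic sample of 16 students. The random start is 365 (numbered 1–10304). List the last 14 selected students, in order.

1653, 2297, 2941, 3585, 4229, 4873, 5517, 6161, 6805, 7449, 8093, 8737, 9381, 10025

k = N/n = 10304/16 = 644
3rd selection = 365 + 2×644 = 1653
4th: 1653 + 644 = 2297
5th: 2297 + 644 = 2941
6th: 2941 + 644 = 3585
7th: 3585 + 644 = 4229
8th: 4229 + 644 = 4873
9th: 4873 + 644 = 5517
10th: 5517 + 644 = 6161
11th: 6161 + 644 = 6805
12th: 6805 + 644 = 7449
13th: 7449 + 644 = 8093
14th: 8093 + 644 = 8737
15th: 8737 + 644 = 9381
16th: 9381 + 644 = 10025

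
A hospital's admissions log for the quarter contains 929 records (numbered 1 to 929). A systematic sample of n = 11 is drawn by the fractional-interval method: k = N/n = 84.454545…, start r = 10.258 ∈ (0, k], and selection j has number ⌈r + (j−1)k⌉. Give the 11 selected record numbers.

j=1: r + 0k = 10.258 → ⌈·⌉ = 11
j=2: r + 1k = 94.712545… → ⌈·⌉ = 95
j=3: r + 2k = 179.167090… → ⌈·⌉ = 180
j=4: r + 3k = 263.621636… → ⌈·⌉ = 264
j=5: r + 4k = 348.076181… → ⌈·⌉ = 349
j=6: r + 5k = 432.530727… → ⌈·⌉ = 433
j=7: r + 6k = 516.985272… → ⌈·⌉ = 517
j=8: r + 7k = 601.439818… → ⌈·⌉ = 602
j=9: r + 8k = 685.894363… → ⌈·⌉ = 686
j=10: r + 9k = 770.348909… → ⌈·⌉ = 771
j=11: r + 10k = 854.803454… → ⌈·⌉ = 855

11, 95, 180, 264, 349, 433, 517, 602, 686, 771, 855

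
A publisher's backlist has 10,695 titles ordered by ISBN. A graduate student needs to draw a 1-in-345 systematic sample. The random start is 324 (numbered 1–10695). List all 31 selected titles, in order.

324, 669, 1014, 1359, 1704, 2049, 2394, 2739, 3084, 3429, 3774, 4119, 4464, 4809, 5154, 5499, 5844, 6189, 6534, 6879, 7224, 7569, 7914, 8259, 8604, 8949, 9294, 9639, 9984, 10329, 10674

title 1: 324
title 2: 324 + 345 = 669
title 3: 669 + 345 = 1014
title 4: 1014 + 345 = 1359
title 5: 1359 + 345 = 1704
title 6: 1704 + 345 = 2049
title 7: 2049 + 345 = 2394
title 8: 2394 + 345 = 2739
title 9: 2739 + 345 = 3084
title 10: 3084 + 345 = 3429
title 11: 3429 + 345 = 3774
title 12: 3774 + 345 = 4119
title 13: 4119 + 345 = 4464
title 14: 4464 + 345 = 4809
title 15: 4809 + 345 = 5154
title 16: 5154 + 345 = 5499
title 17: 5499 + 345 = 5844
title 18: 5844 + 345 = 6189
title 19: 6189 + 345 = 6534
title 20: 6534 + 345 = 6879
title 21: 6879 + 345 = 7224
title 22: 7224 + 345 = 7569
title 23: 7569 + 345 = 7914
title 24: 7914 + 345 = 8259
title 25: 8259 + 345 = 8604
title 26: 8604 + 345 = 8949
title 27: 8949 + 345 = 9294
title 28: 9294 + 345 = 9639
title 29: 9639 + 345 = 9984
title 30: 9984 + 345 = 10329
title 31: 10329 + 345 = 10674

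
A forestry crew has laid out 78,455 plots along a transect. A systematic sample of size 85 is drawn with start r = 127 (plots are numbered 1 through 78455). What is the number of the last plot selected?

77659

k = 78455/85 = 923
85th selection = r + (85−1)·k = 127 + 84×923 = 127 + 77532 = 77659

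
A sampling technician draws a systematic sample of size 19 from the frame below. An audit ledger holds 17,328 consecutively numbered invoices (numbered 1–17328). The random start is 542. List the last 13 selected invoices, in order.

k = N/n = 17328/19 = 912
7th selection = 542 + 6×912 = 6014
8th: 6014 + 912 = 6926
9th: 6926 + 912 = 7838
10th: 7838 + 912 = 8750
11th: 8750 + 912 = 9662
12th: 9662 + 912 = 10574
13th: 10574 + 912 = 11486
14th: 11486 + 912 = 12398
15th: 12398 + 912 = 13310
16th: 13310 + 912 = 14222
17th: 14222 + 912 = 15134
18th: 15134 + 912 = 16046
19th: 16046 + 912 = 16958

6014, 6926, 7838, 8750, 9662, 10574, 11486, 12398, 13310, 14222, 15134, 16046, 16958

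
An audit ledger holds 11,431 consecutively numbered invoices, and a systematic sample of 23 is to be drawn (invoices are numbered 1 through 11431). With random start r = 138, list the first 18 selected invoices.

k = N/n = 11431/23 = 497
invoice 1: 138
invoice 2: 138 + 497 = 635
invoice 3: 635 + 497 = 1132
invoice 4: 1132 + 497 = 1629
invoice 5: 1629 + 497 = 2126
invoice 6: 2126 + 497 = 2623
invoice 7: 2623 + 497 = 3120
invoice 8: 3120 + 497 = 3617
invoice 9: 3617 + 497 = 4114
invoice 10: 4114 + 497 = 4611
invoice 11: 4611 + 497 = 5108
invoice 12: 5108 + 497 = 5605
invoice 13: 5605 + 497 = 6102
invoice 14: 6102 + 497 = 6599
invoice 15: 6599 + 497 = 7096
invoice 16: 7096 + 497 = 7593
invoice 17: 7593 + 497 = 8090
invoice 18: 8090 + 497 = 8587

138, 635, 1132, 1629, 2126, 2623, 3120, 3617, 4114, 4611, 5108, 5605, 6102, 6599, 7096, 7593, 8090, 8587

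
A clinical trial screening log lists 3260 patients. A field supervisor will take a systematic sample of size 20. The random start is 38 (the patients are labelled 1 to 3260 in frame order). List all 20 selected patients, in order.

k = N/n = 3260/20 = 163
patient 1: 38
patient 2: 38 + 163 = 201
patient 3: 201 + 163 = 364
patient 4: 364 + 163 = 527
patient 5: 527 + 163 = 690
patient 6: 690 + 163 = 853
patient 7: 853 + 163 = 1016
patient 8: 1016 + 163 = 1179
patient 9: 1179 + 163 = 1342
patient 10: 1342 + 163 = 1505
patient 11: 1505 + 163 = 1668
patient 12: 1668 + 163 = 1831
patient 13: 1831 + 163 = 1994
patient 14: 1994 + 163 = 2157
patient 15: 2157 + 163 = 2320
patient 16: 2320 + 163 = 2483
patient 17: 2483 + 163 = 2646
patient 18: 2646 + 163 = 2809
patient 19: 2809 + 163 = 2972
patient 20: 2972 + 163 = 3135

38, 201, 364, 527, 690, 853, 1016, 1179, 1342, 1505, 1668, 1831, 1994, 2157, 2320, 2483, 2646, 2809, 2972, 3135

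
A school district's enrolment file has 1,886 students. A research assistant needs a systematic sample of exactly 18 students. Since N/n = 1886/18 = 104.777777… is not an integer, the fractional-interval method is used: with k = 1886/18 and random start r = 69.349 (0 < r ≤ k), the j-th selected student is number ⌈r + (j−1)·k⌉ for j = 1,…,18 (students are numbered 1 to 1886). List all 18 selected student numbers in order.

70, 175, 279, 384, 489, 594, 699, 803, 908, 1013, 1118, 1222, 1327, 1432, 1537, 1642, 1746, 1851

j=1: r + 0k = 69.349 → ⌈·⌉ = 70
j=2: r + 1k = 174.126777… → ⌈·⌉ = 175
j=3: r + 2k = 278.904555… → ⌈·⌉ = 279
j=4: r + 3k = 383.682333… → ⌈·⌉ = 384
j=5: r + 4k = 488.460111… → ⌈·⌉ = 489
j=6: r + 5k = 593.237888… → ⌈·⌉ = 594
j=7: r + 6k = 698.015666… → ⌈·⌉ = 699
j=8: r + 7k = 802.793444… → ⌈·⌉ = 803
j=9: r + 8k = 907.571222… → ⌈·⌉ = 908
j=10: r + 9k = 1012.349 → ⌈·⌉ = 1013
j=11: r + 10k = 1117.126777… → ⌈·⌉ = 1118
j=12: r + 11k = 1221.904555… → ⌈·⌉ = 1222
j=13: r + 12k = 1326.682333… → ⌈·⌉ = 1327
j=14: r + 13k = 1431.460111… → ⌈·⌉ = 1432
j=15: r + 14k = 1536.237888… → ⌈·⌉ = 1537
j=16: r + 15k = 1641.015666… → ⌈·⌉ = 1642
j=17: r + 16k = 1745.793444… → ⌈·⌉ = 1746
j=18: r + 17k = 1850.571222… → ⌈·⌉ = 1851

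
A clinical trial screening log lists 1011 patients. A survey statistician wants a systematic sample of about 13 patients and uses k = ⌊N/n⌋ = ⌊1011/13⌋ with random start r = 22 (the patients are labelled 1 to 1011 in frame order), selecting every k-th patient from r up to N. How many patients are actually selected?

13

k = ⌊1011/13⌋ = 77
Achieved size = ⌊(1011 − 22)/77⌋ + 1 = ⌊989/77⌋ + 1 = 12 + 1 = 13
(last selection: 22 + 12×77 = 946 ≤ 1011; next would be 1023 > 1011)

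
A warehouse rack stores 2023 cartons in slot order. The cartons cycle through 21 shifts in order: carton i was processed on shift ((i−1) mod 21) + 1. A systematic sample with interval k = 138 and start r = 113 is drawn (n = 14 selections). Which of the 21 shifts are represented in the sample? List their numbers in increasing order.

2, 5, 8, 11, 14, 17, 20

Consecutive selections differ by k = 138, so their shift numbers differ by 138 mod 21 = 12.
gcd(138, 21) = 3, so the sample visits 21/3 = 7 distinct residues mod 21.
Start 113 is shift 8; the shifts hit are 2, 5, 8, 11, 14, 17, 20.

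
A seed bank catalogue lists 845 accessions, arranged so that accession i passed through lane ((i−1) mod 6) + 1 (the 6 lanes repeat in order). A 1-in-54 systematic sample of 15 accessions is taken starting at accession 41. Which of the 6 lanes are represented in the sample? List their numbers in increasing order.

Consecutive selections differ by k = 54, so their lane numbers differ by 54 mod 6 = 0.
gcd(54, 6) = 6, so the sample visits 6/6 = 1 distinct residues mod 6.
Start 41 is lane 5; the lanes hit are 5.

5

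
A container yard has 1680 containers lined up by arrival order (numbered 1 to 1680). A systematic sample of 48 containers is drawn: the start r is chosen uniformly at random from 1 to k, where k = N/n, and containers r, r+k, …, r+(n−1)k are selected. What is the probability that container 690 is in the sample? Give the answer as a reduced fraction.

k = 1680/48 = 35.
Container 690 is selected iff r ≡ 690 (mod 35); exactly one such r in {1,…,35}.
Inclusion probability = 1/35.

1/35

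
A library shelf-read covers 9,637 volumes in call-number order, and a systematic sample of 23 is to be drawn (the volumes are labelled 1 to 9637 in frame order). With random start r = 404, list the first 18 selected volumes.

404, 823, 1242, 1661, 2080, 2499, 2918, 3337, 3756, 4175, 4594, 5013, 5432, 5851, 6270, 6689, 7108, 7527

k = N/n = 9637/23 = 419
volume 1: 404
volume 2: 404 + 419 = 823
volume 3: 823 + 419 = 1242
volume 4: 1242 + 419 = 1661
volume 5: 1661 + 419 = 2080
volume 6: 2080 + 419 = 2499
volume 7: 2499 + 419 = 2918
volume 8: 2918 + 419 = 3337
volume 9: 3337 + 419 = 3756
volume 10: 3756 + 419 = 4175
volume 11: 4175 + 419 = 4594
volume 12: 4594 + 419 = 5013
volume 13: 5013 + 419 = 5432
volume 14: 5432 + 419 = 5851
volume 15: 5851 + 419 = 6270
volume 16: 6270 + 419 = 6689
volume 17: 6689 + 419 = 7108
volume 18: 7108 + 419 = 7527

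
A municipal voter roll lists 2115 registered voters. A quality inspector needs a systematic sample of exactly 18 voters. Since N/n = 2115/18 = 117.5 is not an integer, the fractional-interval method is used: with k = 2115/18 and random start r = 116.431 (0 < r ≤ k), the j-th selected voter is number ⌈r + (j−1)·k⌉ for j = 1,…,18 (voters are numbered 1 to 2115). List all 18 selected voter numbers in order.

117, 234, 352, 469, 587, 704, 822, 939, 1057, 1174, 1292, 1409, 1527, 1644, 1762, 1879, 1997, 2114

j=1: r + 0k = 116.431 → ⌈·⌉ = 117
j=2: r + 1k = 233.931 → ⌈·⌉ = 234
j=3: r + 2k = 351.431 → ⌈·⌉ = 352
j=4: r + 3k = 468.931 → ⌈·⌉ = 469
j=5: r + 4k = 586.431 → ⌈·⌉ = 587
j=6: r + 5k = 703.931 → ⌈·⌉ = 704
j=7: r + 6k = 821.431 → ⌈·⌉ = 822
j=8: r + 7k = 938.931 → ⌈·⌉ = 939
j=9: r + 8k = 1056.431 → ⌈·⌉ = 1057
j=10: r + 9k = 1173.931 → ⌈·⌉ = 1174
j=11: r + 10k = 1291.431 → ⌈·⌉ = 1292
j=12: r + 11k = 1408.931 → ⌈·⌉ = 1409
j=13: r + 12k = 1526.431 → ⌈·⌉ = 1527
j=14: r + 13k = 1643.931 → ⌈·⌉ = 1644
j=15: r + 14k = 1761.431 → ⌈·⌉ = 1762
j=16: r + 15k = 1878.931 → ⌈·⌉ = 1879
j=17: r + 16k = 1996.431 → ⌈·⌉ = 1997
j=18: r + 17k = 2113.931 → ⌈·⌉ = 2114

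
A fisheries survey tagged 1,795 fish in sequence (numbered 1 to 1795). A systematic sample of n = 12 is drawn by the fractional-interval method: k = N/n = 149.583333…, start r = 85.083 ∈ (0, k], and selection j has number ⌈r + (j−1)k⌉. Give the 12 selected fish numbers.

j=1: r + 0k = 85.083 → ⌈·⌉ = 86
j=2: r + 1k = 234.666333… → ⌈·⌉ = 235
j=3: r + 2k = 384.249666… → ⌈·⌉ = 385
j=4: r + 3k = 533.833 → ⌈·⌉ = 534
j=5: r + 4k = 683.416333… → ⌈·⌉ = 684
j=6: r + 5k = 832.999666… → ⌈·⌉ = 833
j=7: r + 6k = 982.583 → ⌈·⌉ = 983
j=8: r + 7k = 1132.166333… → ⌈·⌉ = 1133
j=9: r + 8k = 1281.749666… → ⌈·⌉ = 1282
j=10: r + 9k = 1431.333 → ⌈·⌉ = 1432
j=11: r + 10k = 1580.916333… → ⌈·⌉ = 1581
j=12: r + 11k = 1730.499666… → ⌈·⌉ = 1731

86, 235, 385, 534, 684, 833, 983, 1133, 1282, 1432, 1581, 1731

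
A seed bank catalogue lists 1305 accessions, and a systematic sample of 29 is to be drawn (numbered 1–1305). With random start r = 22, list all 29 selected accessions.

k = N/n = 1305/29 = 45
accession 1: 22
accession 2: 22 + 45 = 67
accession 3: 67 + 45 = 112
accession 4: 112 + 45 = 157
accession 5: 157 + 45 = 202
accession 6: 202 + 45 = 247
accession 7: 247 + 45 = 292
accession 8: 292 + 45 = 337
accession 9: 337 + 45 = 382
accession 10: 382 + 45 = 427
accession 11: 427 + 45 = 472
accession 12: 472 + 45 = 517
accession 13: 517 + 45 = 562
accession 14: 562 + 45 = 607
accession 15: 607 + 45 = 652
accession 16: 652 + 45 = 697
accession 17: 697 + 45 = 742
accession 18: 742 + 45 = 787
accession 19: 787 + 45 = 832
accession 20: 832 + 45 = 877
accession 21: 877 + 45 = 922
accession 22: 922 + 45 = 967
accession 23: 967 + 45 = 1012
accession 24: 1012 + 45 = 1057
accession 25: 1057 + 45 = 1102
accession 26: 1102 + 45 = 1147
accession 27: 1147 + 45 = 1192
accession 28: 1192 + 45 = 1237
accession 29: 1237 + 45 = 1282

22, 67, 112, 157, 202, 247, 292, 337, 382, 427, 472, 517, 562, 607, 652, 697, 742, 787, 832, 877, 922, 967, 1012, 1057, 1102, 1147, 1192, 1237, 1282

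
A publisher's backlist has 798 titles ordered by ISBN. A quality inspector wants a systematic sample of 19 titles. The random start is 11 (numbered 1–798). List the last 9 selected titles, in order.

431, 473, 515, 557, 599, 641, 683, 725, 767

k = N/n = 798/19 = 42
11th selection = 11 + 10×42 = 431
12th: 431 + 42 = 473
13th: 473 + 42 = 515
14th: 515 + 42 = 557
15th: 557 + 42 = 599
16th: 599 + 42 = 641
17th: 641 + 42 = 683
18th: 683 + 42 = 725
19th: 725 + 42 = 767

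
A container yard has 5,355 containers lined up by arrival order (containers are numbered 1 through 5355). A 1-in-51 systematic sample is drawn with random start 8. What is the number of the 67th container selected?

k = 51
67th selection = r + (67−1)·k = 8 + 66×51 = 8 + 3366 = 3374

3374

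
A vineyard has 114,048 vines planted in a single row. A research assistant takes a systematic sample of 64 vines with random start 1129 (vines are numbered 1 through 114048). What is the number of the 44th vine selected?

k = 114048/64 = 1782
44th selection = r + (44−1)·k = 1129 + 43×1782 = 1129 + 76626 = 77755

77755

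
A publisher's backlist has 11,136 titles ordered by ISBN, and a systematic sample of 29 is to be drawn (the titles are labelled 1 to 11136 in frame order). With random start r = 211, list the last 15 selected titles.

5587, 5971, 6355, 6739, 7123, 7507, 7891, 8275, 8659, 9043, 9427, 9811, 10195, 10579, 10963

k = N/n = 11136/29 = 384
15th selection = 211 + 14×384 = 5587
16th: 5587 + 384 = 5971
17th: 5971 + 384 = 6355
18th: 6355 + 384 = 6739
19th: 6739 + 384 = 7123
20th: 7123 + 384 = 7507
21st: 7507 + 384 = 7891
22nd: 7891 + 384 = 8275
23rd: 8275 + 384 = 8659
24th: 8659 + 384 = 9043
25th: 9043 + 384 = 9427
26th: 9427 + 384 = 9811
27th: 9811 + 384 = 10195
28th: 10195 + 384 = 10579
29th: 10579 + 384 = 10963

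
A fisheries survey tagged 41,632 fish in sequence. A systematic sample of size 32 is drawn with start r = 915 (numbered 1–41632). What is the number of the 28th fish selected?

k = 41632/32 = 1301
28th selection = r + (28−1)·k = 915 + 27×1301 = 915 + 35127 = 36042

36042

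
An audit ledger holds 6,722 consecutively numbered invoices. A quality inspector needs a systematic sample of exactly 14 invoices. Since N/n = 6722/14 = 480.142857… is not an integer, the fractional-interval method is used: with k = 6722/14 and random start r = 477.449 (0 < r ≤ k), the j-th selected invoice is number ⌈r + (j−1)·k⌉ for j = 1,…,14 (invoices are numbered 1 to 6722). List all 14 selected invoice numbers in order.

j=1: r + 0k = 477.449 → ⌈·⌉ = 478
j=2: r + 1k = 957.591857… → ⌈·⌉ = 958
j=3: r + 2k = 1437.734714… → ⌈·⌉ = 1438
j=4: r + 3k = 1917.877571… → ⌈·⌉ = 1918
j=5: r + 4k = 2398.020428… → ⌈·⌉ = 2399
j=6: r + 5k = 2878.163285… → ⌈·⌉ = 2879
j=7: r + 6k = 3358.306142… → ⌈·⌉ = 3359
j=8: r + 7k = 3838.449 → ⌈·⌉ = 3839
j=9: r + 8k = 4318.591857… → ⌈·⌉ = 4319
j=10: r + 9k = 4798.734714… → ⌈·⌉ = 4799
j=11: r + 10k = 5278.877571… → ⌈·⌉ = 5279
j=12: r + 11k = 5759.020428… → ⌈·⌉ = 5760
j=13: r + 12k = 6239.163285… → ⌈·⌉ = 6240
j=14: r + 13k = 6719.306142… → ⌈·⌉ = 6720

478, 958, 1438, 1918, 2399, 2879, 3359, 3839, 4319, 4799, 5279, 5760, 6240, 6720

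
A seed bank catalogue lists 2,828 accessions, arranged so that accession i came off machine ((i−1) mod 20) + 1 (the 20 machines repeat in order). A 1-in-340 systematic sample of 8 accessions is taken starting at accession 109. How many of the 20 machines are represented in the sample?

1

Consecutive selections differ by k = 340, so their machine numbers differ by 340 mod 20 = 0.
gcd(340, 20) = 20, so the sample visits 20/20 = 1 distinct residues mod 20.
Start 109 is machine 9; the machines hit are 9.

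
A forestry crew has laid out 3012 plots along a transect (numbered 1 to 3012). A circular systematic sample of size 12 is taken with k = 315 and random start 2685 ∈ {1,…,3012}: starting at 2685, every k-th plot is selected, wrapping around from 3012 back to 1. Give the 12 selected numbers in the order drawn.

2685, 3000, 303, 618, 933, 1248, 1563, 1878, 2193, 2508, 2823, 126

Selection 1: 2685
Selection 2: 2685 + 315 = 3000
Selection 3: 3000 + 315 = 3315 → 3315 − 3012 = 303
Selection 4: 303 + 315 = 618
Selection 5: 618 + 315 = 933
Selection 6: 933 + 315 = 1248
Selection 7: 1248 + 315 = 1563
Selection 8: 1563 + 315 = 1878
Selection 9: 1878 + 315 = 2193
Selection 10: 2193 + 315 = 2508
Selection 11: 2508 + 315 = 2823
Selection 12: 2823 + 315 = 3138 → 3138 − 3012 = 126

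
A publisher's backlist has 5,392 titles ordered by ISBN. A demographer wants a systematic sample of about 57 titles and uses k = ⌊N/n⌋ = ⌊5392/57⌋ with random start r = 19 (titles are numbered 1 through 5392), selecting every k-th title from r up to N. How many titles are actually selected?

58

k = ⌊5392/57⌋ = 94
Achieved size = ⌊(5392 − 19)/94⌋ + 1 = ⌊5373/94⌋ + 1 = 57 + 1 = 58
(last selection: 19 + 57×94 = 5377 ≤ 5392; next would be 5471 > 5392)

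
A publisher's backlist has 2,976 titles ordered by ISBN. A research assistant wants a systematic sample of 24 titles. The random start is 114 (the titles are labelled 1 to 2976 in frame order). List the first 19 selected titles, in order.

k = N/n = 2976/24 = 124
title 1: 114
title 2: 114 + 124 = 238
title 3: 238 + 124 = 362
title 4: 362 + 124 = 486
title 5: 486 + 124 = 610
title 6: 610 + 124 = 734
title 7: 734 + 124 = 858
title 8: 858 + 124 = 982
title 9: 982 + 124 = 1106
title 10: 1106 + 124 = 1230
title 11: 1230 + 124 = 1354
title 12: 1354 + 124 = 1478
title 13: 1478 + 124 = 1602
title 14: 1602 + 124 = 1726
title 15: 1726 + 124 = 1850
title 16: 1850 + 124 = 1974
title 17: 1974 + 124 = 2098
title 18: 2098 + 124 = 2222
title 19: 2222 + 124 = 2346

114, 238, 362, 486, 610, 734, 858, 982, 1106, 1230, 1354, 1478, 1602, 1726, 1850, 1974, 2098, 2222, 2346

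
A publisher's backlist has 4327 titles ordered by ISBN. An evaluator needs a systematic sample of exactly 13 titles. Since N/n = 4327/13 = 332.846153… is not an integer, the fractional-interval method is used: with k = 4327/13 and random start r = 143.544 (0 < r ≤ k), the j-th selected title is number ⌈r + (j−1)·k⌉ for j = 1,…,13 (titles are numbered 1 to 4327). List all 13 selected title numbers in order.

j=1: r + 0k = 143.544 → ⌈·⌉ = 144
j=2: r + 1k = 476.390153… → ⌈·⌉ = 477
j=3: r + 2k = 809.236307… → ⌈·⌉ = 810
j=4: r + 3k = 1142.082461… → ⌈·⌉ = 1143
j=5: r + 4k = 1474.928615… → ⌈·⌉ = 1475
j=6: r + 5k = 1807.774769… → ⌈·⌉ = 1808
j=7: r + 6k = 2140.620923… → ⌈·⌉ = 2141
j=8: r + 7k = 2473.467076… → ⌈·⌉ = 2474
j=9: r + 8k = 2806.313230… → ⌈·⌉ = 2807
j=10: r + 9k = 3139.159384… → ⌈·⌉ = 3140
j=11: r + 10k = 3472.005538… → ⌈·⌉ = 3473
j=12: r + 11k = 3804.851692… → ⌈·⌉ = 3805
j=13: r + 12k = 4137.697846… → ⌈·⌉ = 4138

144, 477, 810, 1143, 1475, 1808, 2141, 2474, 2807, 3140, 3473, 3805, 4138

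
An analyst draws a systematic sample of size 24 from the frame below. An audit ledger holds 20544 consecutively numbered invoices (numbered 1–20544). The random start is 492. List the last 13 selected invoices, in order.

k = N/n = 20544/24 = 856
12th selection = 492 + 11×856 = 9908
13th: 9908 + 856 = 10764
14th: 10764 + 856 = 11620
15th: 11620 + 856 = 12476
16th: 12476 + 856 = 13332
17th: 13332 + 856 = 14188
18th: 14188 + 856 = 15044
19th: 15044 + 856 = 15900
20th: 15900 + 856 = 16756
21st: 16756 + 856 = 17612
22nd: 17612 + 856 = 18468
23rd: 18468 + 856 = 19324
24th: 19324 + 856 = 20180

9908, 10764, 11620, 12476, 13332, 14188, 15044, 15900, 16756, 17612, 18468, 19324, 20180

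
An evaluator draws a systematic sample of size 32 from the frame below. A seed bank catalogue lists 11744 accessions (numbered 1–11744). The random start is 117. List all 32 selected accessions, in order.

k = N/n = 11744/32 = 367
accession 1: 117
accession 2: 117 + 367 = 484
accession 3: 484 + 367 = 851
accession 4: 851 + 367 = 1218
accession 5: 1218 + 367 = 1585
accession 6: 1585 + 367 = 1952
accession 7: 1952 + 367 = 2319
accession 8: 2319 + 367 = 2686
accession 9: 2686 + 367 = 3053
accession 10: 3053 + 367 = 3420
accession 11: 3420 + 367 = 3787
accession 12: 3787 + 367 = 4154
accession 13: 4154 + 367 = 4521
accession 14: 4521 + 367 = 4888
accession 15: 4888 + 367 = 5255
accession 16: 5255 + 367 = 5622
accession 17: 5622 + 367 = 5989
accession 18: 5989 + 367 = 6356
accession 19: 6356 + 367 = 6723
accession 20: 6723 + 367 = 7090
accession 21: 7090 + 367 = 7457
accession 22: 7457 + 367 = 7824
accession 23: 7824 + 367 = 8191
accession 24: 8191 + 367 = 8558
accession 25: 8558 + 367 = 8925
accession 26: 8925 + 367 = 9292
accession 27: 9292 + 367 = 9659
accession 28: 9659 + 367 = 10026
accession 29: 10026 + 367 = 10393
accession 30: 10393 + 367 = 10760
accession 31: 10760 + 367 = 11127
accession 32: 11127 + 367 = 11494

117, 484, 851, 1218, 1585, 1952, 2319, 2686, 3053, 3420, 3787, 4154, 4521, 4888, 5255, 5622, 5989, 6356, 6723, 7090, 7457, 7824, 8191, 8558, 8925, 9292, 9659, 10026, 10393, 10760, 11127, 11494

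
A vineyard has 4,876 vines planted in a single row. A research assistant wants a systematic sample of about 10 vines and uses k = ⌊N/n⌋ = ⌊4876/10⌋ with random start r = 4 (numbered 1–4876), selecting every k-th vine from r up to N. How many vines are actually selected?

11

k = ⌊4876/10⌋ = 487
Achieved size = ⌊(4876 − 4)/487⌋ + 1 = ⌊4872/487⌋ + 1 = 10 + 1 = 11
(last selection: 4 + 10×487 = 4874 ≤ 4876; next would be 5361 > 4876)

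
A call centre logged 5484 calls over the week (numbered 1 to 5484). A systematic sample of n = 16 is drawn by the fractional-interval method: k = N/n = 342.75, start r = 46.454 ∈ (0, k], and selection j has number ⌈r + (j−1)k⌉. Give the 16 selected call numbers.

47, 390, 732, 1075, 1418, 1761, 2103, 2446, 2789, 3132, 3474, 3817, 4160, 4503, 4845, 5188

j=1: r + 0k = 46.454 → ⌈·⌉ = 47
j=2: r + 1k = 389.204 → ⌈·⌉ = 390
j=3: r + 2k = 731.954 → ⌈·⌉ = 732
j=4: r + 3k = 1074.704 → ⌈·⌉ = 1075
j=5: r + 4k = 1417.454 → ⌈·⌉ = 1418
j=6: r + 5k = 1760.204 → ⌈·⌉ = 1761
j=7: r + 6k = 2102.954 → ⌈·⌉ = 2103
j=8: r + 7k = 2445.704 → ⌈·⌉ = 2446
j=9: r + 8k = 2788.454 → ⌈·⌉ = 2789
j=10: r + 9k = 3131.204 → ⌈·⌉ = 3132
j=11: r + 10k = 3473.954 → ⌈·⌉ = 3474
j=12: r + 11k = 3816.704 → ⌈·⌉ = 3817
j=13: r + 12k = 4159.454 → ⌈·⌉ = 4160
j=14: r + 13k = 4502.204 → ⌈·⌉ = 4503
j=15: r + 14k = 4844.954 → ⌈·⌉ = 4845
j=16: r + 15k = 5187.704 → ⌈·⌉ = 5188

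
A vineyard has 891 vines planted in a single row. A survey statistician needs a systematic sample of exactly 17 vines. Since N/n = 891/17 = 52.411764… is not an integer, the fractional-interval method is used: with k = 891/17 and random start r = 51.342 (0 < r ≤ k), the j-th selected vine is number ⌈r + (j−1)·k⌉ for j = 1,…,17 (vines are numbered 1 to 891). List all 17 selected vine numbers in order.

52, 104, 157, 209, 261, 314, 366, 419, 471, 524, 576, 628, 681, 733, 786, 838, 890

j=1: r + 0k = 51.342 → ⌈·⌉ = 52
j=2: r + 1k = 103.753764… → ⌈·⌉ = 104
j=3: r + 2k = 156.165529… → ⌈·⌉ = 157
j=4: r + 3k = 208.577294… → ⌈·⌉ = 209
j=5: r + 4k = 260.989058… → ⌈·⌉ = 261
j=6: r + 5k = 313.400823… → ⌈·⌉ = 314
j=7: r + 6k = 365.812588… → ⌈·⌉ = 366
j=8: r + 7k = 418.224352… → ⌈·⌉ = 419
j=9: r + 8k = 470.636117… → ⌈·⌉ = 471
j=10: r + 9k = 523.047882… → ⌈·⌉ = 524
j=11: r + 10k = 575.459647… → ⌈·⌉ = 576
j=12: r + 11k = 627.871411… → ⌈·⌉ = 628
j=13: r + 12k = 680.283176… → ⌈·⌉ = 681
j=14: r + 13k = 732.694941… → ⌈·⌉ = 733
j=15: r + 14k = 785.106705… → ⌈·⌉ = 786
j=16: r + 15k = 837.518470… → ⌈·⌉ = 838
j=17: r + 16k = 889.930235… → ⌈·⌉ = 890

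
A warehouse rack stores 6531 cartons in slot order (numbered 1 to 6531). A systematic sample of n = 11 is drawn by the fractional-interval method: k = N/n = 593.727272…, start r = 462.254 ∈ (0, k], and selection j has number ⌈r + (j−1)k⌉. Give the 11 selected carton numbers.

463, 1056, 1650, 2244, 2838, 3431, 4025, 4619, 5213, 5806, 6400

j=1: r + 0k = 462.254 → ⌈·⌉ = 463
j=2: r + 1k = 1055.981272… → ⌈·⌉ = 1056
j=3: r + 2k = 1649.708545… → ⌈·⌉ = 1650
j=4: r + 3k = 2243.435818… → ⌈·⌉ = 2244
j=5: r + 4k = 2837.163090… → ⌈·⌉ = 2838
j=6: r + 5k = 3430.890363… → ⌈·⌉ = 3431
j=7: r + 6k = 4024.617636… → ⌈·⌉ = 4025
j=8: r + 7k = 4618.344909… → ⌈·⌉ = 4619
j=9: r + 8k = 5212.072181… → ⌈·⌉ = 5213
j=10: r + 9k = 5805.799454… → ⌈·⌉ = 5806
j=11: r + 10k = 6399.526727… → ⌈·⌉ = 6400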